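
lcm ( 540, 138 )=12420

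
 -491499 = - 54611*9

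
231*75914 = 17536134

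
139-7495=  -  7356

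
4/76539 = 4/76539  =  0.00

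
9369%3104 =57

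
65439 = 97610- 32171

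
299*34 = 10166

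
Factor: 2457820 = 2^2*5^1*122891^1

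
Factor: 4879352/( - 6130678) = - 2^2 * 19^1*37^( - 1) * 47^1*683^1 * 82847^(-1 ) = - 2439676/3065339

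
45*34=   1530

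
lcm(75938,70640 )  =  3037520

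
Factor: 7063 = 7^1*1009^1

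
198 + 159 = 357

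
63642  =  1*63642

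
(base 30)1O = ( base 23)28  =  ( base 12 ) 46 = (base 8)66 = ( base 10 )54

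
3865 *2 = 7730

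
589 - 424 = 165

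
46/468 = 23/234 = 0.10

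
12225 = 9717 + 2508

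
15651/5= 15651/5 = 3130.20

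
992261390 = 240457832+751803558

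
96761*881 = 85246441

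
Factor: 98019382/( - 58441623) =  - 2^1*3^( - 1 )*17^1*617^( - 1)*31573^( - 1) * 2882923^1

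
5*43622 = 218110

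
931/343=19/7 = 2.71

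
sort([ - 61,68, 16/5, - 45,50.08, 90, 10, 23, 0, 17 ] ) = [ - 61, - 45, 0,16/5,10,17, 23,50.08, 68, 90] 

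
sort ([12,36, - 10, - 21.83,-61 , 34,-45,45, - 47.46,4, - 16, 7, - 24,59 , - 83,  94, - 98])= [ - 98, - 83,-61, -47.46,-45, - 24, - 21.83,-16, - 10,4, 7, 12, 34 , 36, 45,59 , 94]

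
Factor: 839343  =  3^1*127^1*2203^1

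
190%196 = 190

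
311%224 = 87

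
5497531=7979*689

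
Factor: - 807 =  - 3^1*269^1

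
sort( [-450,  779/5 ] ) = [-450, 779/5 ]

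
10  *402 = 4020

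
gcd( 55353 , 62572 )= 1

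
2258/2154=1 + 52/1077 = 1.05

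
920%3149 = 920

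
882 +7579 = 8461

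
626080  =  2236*280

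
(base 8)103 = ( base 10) 67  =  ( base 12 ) 57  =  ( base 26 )2F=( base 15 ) 47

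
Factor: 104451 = 3^1 * 37^1 * 941^1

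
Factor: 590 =2^1*5^1 * 59^1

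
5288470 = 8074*655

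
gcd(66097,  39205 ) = 1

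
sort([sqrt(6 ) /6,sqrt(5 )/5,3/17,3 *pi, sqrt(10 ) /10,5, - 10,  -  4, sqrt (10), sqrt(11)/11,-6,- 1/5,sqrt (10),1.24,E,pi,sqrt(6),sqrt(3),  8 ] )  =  [  -  10,- 6, - 4,  -  1/5,3/17,sqrt(11 ) /11, sqrt( 10 )/10,sqrt(6 ) /6,sqrt ( 5)/5,1.24, sqrt(3 ), sqrt(6 ),E,pi, sqrt( 10), sqrt(10 ),5,  8, 3*pi]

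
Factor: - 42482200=  -  2^3*5^2*212411^1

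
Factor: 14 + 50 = 64 = 2^6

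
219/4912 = 219/4912   =  0.04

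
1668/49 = 34 + 2/49 = 34.04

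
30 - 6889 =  - 6859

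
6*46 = 276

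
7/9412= 7/9412 = 0.00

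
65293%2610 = 43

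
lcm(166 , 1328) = 1328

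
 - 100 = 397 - 497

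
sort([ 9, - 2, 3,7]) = [ - 2, 3 , 7, 9 ] 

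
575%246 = 83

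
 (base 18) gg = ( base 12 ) 214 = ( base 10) 304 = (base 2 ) 100110000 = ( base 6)1224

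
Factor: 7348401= 3^4 * 257^1*353^1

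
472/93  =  472/93 = 5.08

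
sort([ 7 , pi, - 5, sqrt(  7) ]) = [ - 5,  sqrt( 7 ) , pi, 7 ]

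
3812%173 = 6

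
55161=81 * 681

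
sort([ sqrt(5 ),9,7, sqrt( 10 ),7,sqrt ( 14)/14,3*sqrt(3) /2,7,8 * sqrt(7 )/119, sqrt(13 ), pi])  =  [8 *sqrt(7 )/119,sqrt( 14 )/14,sqrt ( 5),3* sqrt(3 ) /2,pi,sqrt( 10 ),sqrt(13 ), 7,7,7,9]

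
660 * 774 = 510840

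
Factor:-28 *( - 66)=2^3*3^1*7^1*11^1   =  1848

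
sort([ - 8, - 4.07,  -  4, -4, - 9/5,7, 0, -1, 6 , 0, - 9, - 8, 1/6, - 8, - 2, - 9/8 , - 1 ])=[ - 9, - 8, - 8, - 8, - 4.07,-4, - 4, - 2, - 9/5, - 9/8, - 1,-1, 0, 0,1/6,6, 7 ]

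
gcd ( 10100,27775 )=2525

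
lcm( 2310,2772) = 13860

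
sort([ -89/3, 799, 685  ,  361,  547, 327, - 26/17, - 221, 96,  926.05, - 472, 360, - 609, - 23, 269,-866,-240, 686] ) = [-866, - 609, - 472, - 240, - 221, - 89/3, - 23, - 26/17,96, 269, 327,  360, 361 , 547,685, 686, 799, 926.05 ]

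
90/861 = 30/287 = 0.10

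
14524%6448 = 1628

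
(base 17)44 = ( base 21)39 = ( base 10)72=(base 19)3f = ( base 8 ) 110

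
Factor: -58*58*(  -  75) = 2^2*3^1*5^2  *29^2 = 252300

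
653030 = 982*665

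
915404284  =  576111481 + 339292803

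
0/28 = 0 =0.00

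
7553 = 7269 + 284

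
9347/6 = 1557 +5/6 = 1557.83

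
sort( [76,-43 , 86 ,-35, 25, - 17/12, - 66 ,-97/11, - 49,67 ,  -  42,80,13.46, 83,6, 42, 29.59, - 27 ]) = [-66,  -  49,- 43, - 42,  -  35, - 27, - 97/11,-17/12 , 6, 13.46,25 , 29.59,42,  67, 76,80, 83,86]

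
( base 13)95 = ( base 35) 3H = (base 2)1111010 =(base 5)442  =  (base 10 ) 122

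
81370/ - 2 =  - 40685/1 =-40685.00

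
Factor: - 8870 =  - 2^1*5^1*887^1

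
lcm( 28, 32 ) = 224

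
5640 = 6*940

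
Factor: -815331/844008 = - 2^(- 3 )*23^( - 1 )*31^1*139^( - 1 )*797^1= - 24707/25576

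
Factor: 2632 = 2^3*7^1*47^1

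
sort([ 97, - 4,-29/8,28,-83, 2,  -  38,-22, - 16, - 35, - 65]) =[  -  83,-65, - 38, - 35, - 22, - 16,-4,  -  29/8, 2,28, 97 ] 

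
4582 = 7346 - 2764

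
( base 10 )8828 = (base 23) GFJ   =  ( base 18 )1948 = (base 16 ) 227c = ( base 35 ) 778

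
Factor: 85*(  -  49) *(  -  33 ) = 3^1  *5^1 * 7^2*11^1*17^1 = 137445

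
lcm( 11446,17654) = 1041586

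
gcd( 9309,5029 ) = 107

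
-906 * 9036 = -8186616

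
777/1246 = 111/178 = 0.62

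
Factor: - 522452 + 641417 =118965 = 3^1*5^1*7^1*11^1*  103^1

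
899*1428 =1283772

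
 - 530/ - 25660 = 53/2566 = 0.02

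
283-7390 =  - 7107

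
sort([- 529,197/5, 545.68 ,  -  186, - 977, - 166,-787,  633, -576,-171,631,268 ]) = [  -  977, - 787,-576,-529, - 186  , - 171,-166,197/5, 268,545.68,631,633 ]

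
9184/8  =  1148 = 1148.00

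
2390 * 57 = 136230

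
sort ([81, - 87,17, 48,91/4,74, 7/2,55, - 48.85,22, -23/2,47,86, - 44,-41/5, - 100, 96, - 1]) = [- 100, - 87,-48.85, - 44,-23/2, - 41/5, - 1,7/2,  17, 22, 91/4,47,48,55,74,81,86,96 ] 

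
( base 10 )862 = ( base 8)1536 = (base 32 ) qu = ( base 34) PC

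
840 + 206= 1046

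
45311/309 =146 + 197/309 = 146.64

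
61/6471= 61/6471 = 0.01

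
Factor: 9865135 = 5^1*7^1*521^1*541^1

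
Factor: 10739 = 10739^1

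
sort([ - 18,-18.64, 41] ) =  [-18.64, - 18, 41] 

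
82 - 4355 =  - 4273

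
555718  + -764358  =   - 208640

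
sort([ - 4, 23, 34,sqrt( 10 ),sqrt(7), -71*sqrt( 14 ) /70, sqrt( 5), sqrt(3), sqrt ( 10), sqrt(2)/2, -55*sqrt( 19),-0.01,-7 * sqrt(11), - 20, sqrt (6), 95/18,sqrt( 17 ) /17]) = [ - 55 * sqrt( 19), - 7*sqrt(11),-20, - 4,  -  71*sqrt( 14)/70, - 0.01, sqrt(17 ) /17,sqrt( 2)/2,sqrt(3),  sqrt ( 5), sqrt( 6),sqrt( 7 ), sqrt( 10), sqrt(10) , 95/18,23, 34]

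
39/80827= 39/80827 = 0.00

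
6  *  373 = 2238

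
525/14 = 37 + 1/2 = 37.50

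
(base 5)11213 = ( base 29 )RP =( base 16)328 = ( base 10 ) 808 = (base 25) 178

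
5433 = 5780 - 347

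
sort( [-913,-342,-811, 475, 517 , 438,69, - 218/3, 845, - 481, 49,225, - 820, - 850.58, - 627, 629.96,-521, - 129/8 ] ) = [ - 913,-850.58,-820, - 811,-627, - 521,-481, - 342,  -  218/3,-129/8,49, 69, 225 , 438, 475, 517, 629.96, 845]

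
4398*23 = 101154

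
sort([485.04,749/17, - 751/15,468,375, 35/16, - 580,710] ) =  [ - 580, - 751/15, 35/16, 749/17,375,468,485.04, 710] 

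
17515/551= 31 + 434/551  =  31.79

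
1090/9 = 121+1/9 = 121.11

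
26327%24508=1819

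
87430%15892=7970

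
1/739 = 1/739 = 0.00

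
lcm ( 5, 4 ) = 20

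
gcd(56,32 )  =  8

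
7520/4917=1 + 2603/4917 = 1.53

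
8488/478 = 17  +  181/239= 17.76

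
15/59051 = 15/59051 = 0.00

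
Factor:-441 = -3^2 * 7^2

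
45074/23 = 1959 + 17/23 = 1959.74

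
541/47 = 11 + 24/47 = 11.51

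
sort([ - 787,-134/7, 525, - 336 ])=[ - 787 , - 336, - 134/7, 525] 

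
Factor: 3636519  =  3^1*1212173^1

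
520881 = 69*7549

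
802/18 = 401/9 =44.56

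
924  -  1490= - 566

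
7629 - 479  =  7150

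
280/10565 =56/2113 = 0.03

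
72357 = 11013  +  61344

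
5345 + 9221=14566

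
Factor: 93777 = 3^1*31259^1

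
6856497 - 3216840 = 3639657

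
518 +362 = 880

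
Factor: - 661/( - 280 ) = 2^( - 3 )*5^( - 1 )*7^( - 1)*661^1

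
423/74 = 423/74 = 5.72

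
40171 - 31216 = 8955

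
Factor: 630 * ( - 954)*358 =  - 215165160 = - 2^3*3^4*5^1 * 7^1*53^1*179^1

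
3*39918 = 119754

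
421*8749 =3683329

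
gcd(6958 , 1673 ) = 7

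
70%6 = 4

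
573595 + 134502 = 708097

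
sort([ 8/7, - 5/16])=[-5/16, 8/7] 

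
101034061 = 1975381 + 99058680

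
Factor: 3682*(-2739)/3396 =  - 1680833/566  =  -  2^( - 1)*7^1 * 11^1*83^1* 263^1*283^( - 1 ) 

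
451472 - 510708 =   -  59236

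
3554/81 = 43 + 71/81 = 43.88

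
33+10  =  43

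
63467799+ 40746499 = 104214298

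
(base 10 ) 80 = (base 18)48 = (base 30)2k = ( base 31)2I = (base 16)50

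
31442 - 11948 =19494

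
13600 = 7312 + 6288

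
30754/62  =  15377/31 = 496.03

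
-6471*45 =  - 291195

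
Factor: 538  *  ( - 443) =  -  2^1*269^1*443^1= - 238334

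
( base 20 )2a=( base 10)50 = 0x32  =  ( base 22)26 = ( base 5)200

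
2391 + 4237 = 6628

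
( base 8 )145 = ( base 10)101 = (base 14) 73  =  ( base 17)5g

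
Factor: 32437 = 163^1  *199^1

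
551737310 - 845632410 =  - 293895100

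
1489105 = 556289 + 932816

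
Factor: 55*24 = 1320=2^3* 3^1 * 5^1*11^1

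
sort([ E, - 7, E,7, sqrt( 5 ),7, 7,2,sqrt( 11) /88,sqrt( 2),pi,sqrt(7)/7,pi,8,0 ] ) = [ - 7,0,sqrt (11)/88,sqrt( 7 )/7,sqrt( 2 ),2,  sqrt( 5 ), E, E , pi,pi,7,7,7,8] 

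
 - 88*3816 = -335808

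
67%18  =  13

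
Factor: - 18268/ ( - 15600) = 2^( - 2 )*3^( - 1 )*5^(- 2) * 13^( - 1 )*4567^1 = 4567/3900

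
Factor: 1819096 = 2^3* 227387^1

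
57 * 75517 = 4304469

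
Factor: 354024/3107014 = 2^2 * 3^3*11^1*149^1*1553507^( - 1 ) = 177012/1553507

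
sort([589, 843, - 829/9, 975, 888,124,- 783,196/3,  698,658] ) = [-783, - 829/9,196/3,124,589, 658, 698,843,888 , 975 ] 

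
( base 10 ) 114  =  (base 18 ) 66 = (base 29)3r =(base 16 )72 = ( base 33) 3f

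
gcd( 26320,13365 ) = 5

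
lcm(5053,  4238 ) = 131378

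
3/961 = 3/961 = 0.00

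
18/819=2/91 = 0.02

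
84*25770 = 2164680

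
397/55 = 7+12/55= 7.22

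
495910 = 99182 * 5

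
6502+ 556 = 7058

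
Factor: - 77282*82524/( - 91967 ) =6377619768/91967 = 2^3*3^1*13^1*17^1*23^2*2273^1*91967^( -1)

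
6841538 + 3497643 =10339181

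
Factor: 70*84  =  2^3 * 3^1 * 5^1*7^2= 5880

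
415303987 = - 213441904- - 628745891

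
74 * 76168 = 5636432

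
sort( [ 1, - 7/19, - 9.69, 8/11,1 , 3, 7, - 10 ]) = [ - 10, - 9.69, - 7/19 , 8/11,1, 1, 3,7] 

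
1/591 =1/591   =  0.00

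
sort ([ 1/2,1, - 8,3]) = [ - 8, 1/2, 1 , 3]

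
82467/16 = 82467/16 =5154.19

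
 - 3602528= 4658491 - 8261019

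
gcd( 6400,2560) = 1280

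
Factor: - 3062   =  -2^1*1531^1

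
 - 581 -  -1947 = 1366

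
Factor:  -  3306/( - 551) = 2^1*3^1=6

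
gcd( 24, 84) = 12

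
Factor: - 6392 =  - 2^3*17^1*47^1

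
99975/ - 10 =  - 19995/2 =- 9997.50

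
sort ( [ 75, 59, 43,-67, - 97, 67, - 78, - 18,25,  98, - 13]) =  [ - 97, - 78, - 67 , - 18,-13, 25,43,59, 67, 75,98]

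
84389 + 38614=123003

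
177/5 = 35 + 2/5  =  35.40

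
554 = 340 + 214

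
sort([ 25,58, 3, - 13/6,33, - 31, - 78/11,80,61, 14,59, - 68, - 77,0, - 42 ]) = [ - 77, - 68, - 42,-31,  -  78/11,-13/6,0,  3,14,25,33, 58,59,61,80 ] 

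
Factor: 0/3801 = 0^1 = 0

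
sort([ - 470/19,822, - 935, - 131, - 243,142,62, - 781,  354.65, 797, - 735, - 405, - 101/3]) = [- 935 , - 781, - 735, - 405, - 243, - 131  , - 101/3, - 470/19,  62,142, 354.65, 797,822]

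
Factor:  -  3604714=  - 2^1*17^1 *97^1*1093^1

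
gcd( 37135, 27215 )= 5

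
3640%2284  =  1356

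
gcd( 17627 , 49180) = 1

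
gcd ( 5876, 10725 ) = 13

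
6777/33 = 205 + 4/11 = 205.36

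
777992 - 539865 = 238127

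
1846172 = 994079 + 852093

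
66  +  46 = 112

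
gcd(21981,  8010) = 3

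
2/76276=1/38138 = 0.00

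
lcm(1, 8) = 8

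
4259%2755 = 1504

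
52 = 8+44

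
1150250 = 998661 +151589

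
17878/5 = 17878/5 = 3575.60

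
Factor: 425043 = 3^2* 83^1*569^1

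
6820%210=100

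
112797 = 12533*9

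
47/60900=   47/60900 = 0.00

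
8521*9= 76689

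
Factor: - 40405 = - 5^1*8081^1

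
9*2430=21870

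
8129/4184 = 8129/4184 = 1.94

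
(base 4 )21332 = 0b1001111110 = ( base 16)27e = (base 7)1601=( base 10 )638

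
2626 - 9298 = - 6672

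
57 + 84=141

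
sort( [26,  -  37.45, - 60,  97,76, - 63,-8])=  [ - 63, - 60, - 37.45,- 8, 26 , 76,  97 ] 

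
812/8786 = 406/4393  =  0.09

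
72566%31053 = 10460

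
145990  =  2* 72995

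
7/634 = 7/634= 0.01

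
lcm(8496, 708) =8496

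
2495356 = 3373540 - 878184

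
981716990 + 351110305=1332827295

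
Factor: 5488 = 2^4*7^3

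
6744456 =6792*993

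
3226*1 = 3226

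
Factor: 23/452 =2^( - 2 )*23^1*113^ ( - 1 )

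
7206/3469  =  7206/3469= 2.08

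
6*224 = 1344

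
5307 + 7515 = 12822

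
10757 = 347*31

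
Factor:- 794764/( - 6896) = 2^( - 2)*461^1  =  461/4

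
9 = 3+6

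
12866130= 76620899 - 63754769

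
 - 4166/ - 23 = 181+3/23 = 181.13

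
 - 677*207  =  -140139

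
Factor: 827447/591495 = 3^ ( -1 )*5^( - 1)*47^( - 1 )*839^( - 1 )*827447^1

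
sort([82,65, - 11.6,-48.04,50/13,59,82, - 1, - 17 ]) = [ - 48.04, - 17, -11.6 ,  -  1,50/13,  59,65,82,82 ]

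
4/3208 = 1/802 = 0.00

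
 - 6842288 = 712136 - 7554424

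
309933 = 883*351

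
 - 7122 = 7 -7129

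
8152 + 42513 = 50665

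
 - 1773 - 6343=  -  8116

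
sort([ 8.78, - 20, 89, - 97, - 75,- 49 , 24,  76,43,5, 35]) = [-97, - 75,- 49, - 20, 5,8.78, 24,35,43,  76,  89 ] 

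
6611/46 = 6611/46 = 143.72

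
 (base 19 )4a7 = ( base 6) 11333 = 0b11001101001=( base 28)22H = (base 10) 1641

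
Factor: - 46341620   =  -2^2*5^1*13^1*137^1*1301^1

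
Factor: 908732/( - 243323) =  - 2^2*11^1*19^1*53^( -1 )*1087^1*4591^( -1 ) 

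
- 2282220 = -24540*93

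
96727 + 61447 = 158174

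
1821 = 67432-65611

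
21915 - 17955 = 3960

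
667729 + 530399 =1198128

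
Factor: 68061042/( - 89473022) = -3^2*7^1*2731^(  -  1)*16381^( - 1)*540167^1= - 34030521/44736511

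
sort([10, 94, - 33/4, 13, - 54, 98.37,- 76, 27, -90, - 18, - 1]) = [ - 90, - 76, - 54, -18, - 33/4, - 1 , 10, 13,  27,94,  98.37] 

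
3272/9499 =3272/9499=0.34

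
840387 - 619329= 221058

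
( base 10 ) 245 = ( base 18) db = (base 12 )185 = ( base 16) f5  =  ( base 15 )115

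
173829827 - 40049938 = 133779889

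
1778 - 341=1437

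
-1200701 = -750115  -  450586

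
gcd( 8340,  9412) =4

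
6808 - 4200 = 2608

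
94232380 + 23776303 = 118008683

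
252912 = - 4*( -63228 )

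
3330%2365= 965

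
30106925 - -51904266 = 82011191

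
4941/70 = 4941/70 = 70.59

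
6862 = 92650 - 85788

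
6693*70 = 468510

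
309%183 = 126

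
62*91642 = 5681804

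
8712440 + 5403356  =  14115796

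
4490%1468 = 86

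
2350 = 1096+1254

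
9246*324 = 2995704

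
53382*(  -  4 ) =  - 213528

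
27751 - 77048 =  - 49297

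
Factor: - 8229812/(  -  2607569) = 2^2*19^1*1097^( - 1)*2377^(  -  1 )*108287^1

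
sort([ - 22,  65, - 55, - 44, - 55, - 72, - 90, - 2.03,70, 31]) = [ - 90,-72, - 55, - 55, - 44, - 22, - 2.03,  31,65, 70]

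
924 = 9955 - 9031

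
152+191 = 343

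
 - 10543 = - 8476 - 2067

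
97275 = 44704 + 52571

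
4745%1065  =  485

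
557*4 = 2228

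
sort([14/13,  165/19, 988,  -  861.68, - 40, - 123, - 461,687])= [  -  861.68,  -  461,  -  123, - 40, 14/13,  165/19, 687,  988]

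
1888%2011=1888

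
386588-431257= -44669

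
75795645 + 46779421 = 122575066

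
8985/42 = 213+13/14 = 213.93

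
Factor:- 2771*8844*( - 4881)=119617319844 = 2^2*3^2*11^1*17^1 * 67^1*163^1*1627^1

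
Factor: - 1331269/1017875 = -5^( - 3 )*17^(-1) * 479^( - 1)*1331269^1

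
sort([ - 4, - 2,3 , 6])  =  [ - 4,-2,3,6 ] 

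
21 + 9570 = 9591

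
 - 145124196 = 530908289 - 676032485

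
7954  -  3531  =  4423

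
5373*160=859680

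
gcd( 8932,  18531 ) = 29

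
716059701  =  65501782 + 650557919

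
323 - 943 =-620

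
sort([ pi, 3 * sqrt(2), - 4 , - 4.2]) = [ - 4.2 , - 4 , pi, 3*sqrt(2) ]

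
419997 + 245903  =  665900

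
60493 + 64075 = 124568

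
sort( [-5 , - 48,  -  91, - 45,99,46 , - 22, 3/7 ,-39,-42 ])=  [ - 91,  -  48, - 45,-42, - 39,-22,-5,3/7,46,99] 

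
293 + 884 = 1177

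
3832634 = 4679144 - 846510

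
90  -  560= - 470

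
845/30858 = 845/30858 = 0.03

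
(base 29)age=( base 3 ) 110012012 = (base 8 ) 21270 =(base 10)8888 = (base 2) 10001010111000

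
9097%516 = 325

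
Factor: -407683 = - 19^1*43^1 * 499^1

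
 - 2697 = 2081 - 4778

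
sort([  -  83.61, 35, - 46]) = [ -83.61,-46,35]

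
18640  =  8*2330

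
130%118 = 12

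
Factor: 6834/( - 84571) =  - 2^1*3^1*17^1*23^(-1 )*67^1*3677^( - 1 ) 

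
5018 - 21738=  -  16720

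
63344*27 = 1710288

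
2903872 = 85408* 34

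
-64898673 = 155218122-220116795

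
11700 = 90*130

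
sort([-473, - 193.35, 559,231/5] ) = [ - 473, - 193.35, 231/5, 559]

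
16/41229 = 16/41229 = 0.00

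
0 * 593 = 0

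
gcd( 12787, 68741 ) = 1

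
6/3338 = 3/1669 = 0.00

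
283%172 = 111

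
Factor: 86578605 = 3^3*5^1*307^1* 2089^1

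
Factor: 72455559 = 3^1*11^1*43^1*51061^1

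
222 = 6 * 37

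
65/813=65/813 = 0.08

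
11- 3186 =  - 3175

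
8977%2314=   2035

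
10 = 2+8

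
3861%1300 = 1261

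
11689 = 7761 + 3928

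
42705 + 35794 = 78499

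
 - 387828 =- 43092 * 9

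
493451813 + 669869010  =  1163320823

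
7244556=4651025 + 2593531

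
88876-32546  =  56330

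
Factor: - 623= - 7^1*89^1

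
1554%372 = 66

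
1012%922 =90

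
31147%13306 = 4535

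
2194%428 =54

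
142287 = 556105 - 413818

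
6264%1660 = 1284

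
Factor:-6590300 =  - 2^2*5^2*59^1*1117^1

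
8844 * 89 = 787116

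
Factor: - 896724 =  - 2^2*3^3 * 19^2 *23^1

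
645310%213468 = 4906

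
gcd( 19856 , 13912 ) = 8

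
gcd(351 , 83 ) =1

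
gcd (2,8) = 2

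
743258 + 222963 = 966221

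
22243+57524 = 79767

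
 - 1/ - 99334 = 1/99334=0.00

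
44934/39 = 1152 + 2/13 = 1152.15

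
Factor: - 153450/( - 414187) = 2^1 * 3^2*5^2*11^1*31^1*239^( - 1)*1733^( - 1) 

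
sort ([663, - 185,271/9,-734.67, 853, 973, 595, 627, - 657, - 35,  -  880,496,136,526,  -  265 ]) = [  -  880,- 734.67, - 657,-265, - 185, - 35, 271/9,136,496,526, 595,627,663,853,973]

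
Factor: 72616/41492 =18154/10373= 2^1*11^(-1) * 23^( - 1) * 29^1 *41^( - 1)*313^1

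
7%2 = 1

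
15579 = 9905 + 5674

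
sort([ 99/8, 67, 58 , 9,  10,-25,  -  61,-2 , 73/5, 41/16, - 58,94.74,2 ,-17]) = [ - 61, - 58, - 25 , - 17,  -  2,2,41/16,  9,10, 99/8,73/5,  58,67,94.74 ] 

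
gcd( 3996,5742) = 18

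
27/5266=27/5266  =  0.01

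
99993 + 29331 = 129324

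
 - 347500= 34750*( - 10)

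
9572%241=173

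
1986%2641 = 1986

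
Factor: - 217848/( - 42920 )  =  939/185 = 3^1*5^( - 1) * 37^(  -  1 )*313^1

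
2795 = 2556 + 239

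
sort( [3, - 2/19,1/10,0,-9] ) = [ - 9, - 2/19, 0,1/10, 3 ] 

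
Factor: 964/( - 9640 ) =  - 2^( - 1 )*5^ (-1) = - 1/10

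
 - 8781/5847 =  - 2 + 971/1949 = - 1.50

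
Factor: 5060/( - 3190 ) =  - 46/29= - 2^1 * 23^1 * 29^( - 1)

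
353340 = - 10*( - 35334)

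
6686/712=3343/356 = 9.39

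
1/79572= 1/79572=0.00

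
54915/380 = 10983/76 = 144.51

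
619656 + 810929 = 1430585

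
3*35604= 106812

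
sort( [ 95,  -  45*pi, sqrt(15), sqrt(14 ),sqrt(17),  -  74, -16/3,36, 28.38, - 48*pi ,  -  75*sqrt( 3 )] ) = [ - 48 * pi, - 45*pi,- 75*sqrt( 3 ), - 74, - 16/3, sqrt( 14 ),sqrt(15),sqrt( 17 ), 28.38, 36, 95 ]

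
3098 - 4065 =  - 967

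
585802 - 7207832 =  - 6622030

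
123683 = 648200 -524517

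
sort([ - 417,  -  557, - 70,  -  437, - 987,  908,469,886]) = [ - 987, - 557, - 437, - 417, - 70,469,886,908 ] 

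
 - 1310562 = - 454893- 855669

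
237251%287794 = 237251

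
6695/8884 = 6695/8884 = 0.75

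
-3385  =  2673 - 6058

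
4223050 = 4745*890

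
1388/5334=694/2667 = 0.26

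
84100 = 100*841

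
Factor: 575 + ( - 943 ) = -368= -2^4 *23^1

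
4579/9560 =4579/9560 =0.48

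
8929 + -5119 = 3810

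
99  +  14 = 113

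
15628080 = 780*20036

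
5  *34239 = 171195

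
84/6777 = 28/2259 = 0.01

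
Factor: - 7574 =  - 2^1*7^1*541^1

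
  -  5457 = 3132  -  8589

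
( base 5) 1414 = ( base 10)234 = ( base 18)D0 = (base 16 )EA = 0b11101010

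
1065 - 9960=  -8895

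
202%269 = 202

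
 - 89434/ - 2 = 44717/1 = 44717.00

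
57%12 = 9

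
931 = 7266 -6335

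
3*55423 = 166269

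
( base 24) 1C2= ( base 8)1542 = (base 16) 362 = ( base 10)866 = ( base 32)R2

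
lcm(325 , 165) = 10725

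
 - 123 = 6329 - 6452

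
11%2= 1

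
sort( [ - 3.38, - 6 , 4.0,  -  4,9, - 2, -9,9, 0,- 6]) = [-9, - 6,- 6 ,-4, - 3.38, - 2, 0,4.0,9,9]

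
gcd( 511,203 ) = 7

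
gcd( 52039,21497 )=1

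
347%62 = 37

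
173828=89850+83978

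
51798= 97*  534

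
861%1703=861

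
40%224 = 40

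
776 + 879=1655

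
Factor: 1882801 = 17^1 * 110753^1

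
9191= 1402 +7789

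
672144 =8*84018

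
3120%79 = 39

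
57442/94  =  28721/47 = 611.09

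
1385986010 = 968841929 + 417144081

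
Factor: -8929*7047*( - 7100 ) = 2^2*3^5*5^2*29^1*71^1*8929^1 =446750907300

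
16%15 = 1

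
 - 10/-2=5/1 =5.00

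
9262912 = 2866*3232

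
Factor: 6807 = 3^1*2269^1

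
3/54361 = 3/54361 = 0.00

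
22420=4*5605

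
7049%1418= 1377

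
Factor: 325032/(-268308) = -934/771 = -2^1 * 3^( - 1 )*257^(-1)*467^1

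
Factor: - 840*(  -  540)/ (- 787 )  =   - 2^5*3^4*5^2*7^1*787^( - 1)= - 453600/787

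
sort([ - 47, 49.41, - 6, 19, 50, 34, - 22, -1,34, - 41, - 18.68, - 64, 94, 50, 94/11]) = [ - 64, - 47, - 41,-22, - 18.68, - 6, - 1, 94/11, 19 , 34, 34, 49.41,50, 50,94 ]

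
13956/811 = 13956/811 = 17.21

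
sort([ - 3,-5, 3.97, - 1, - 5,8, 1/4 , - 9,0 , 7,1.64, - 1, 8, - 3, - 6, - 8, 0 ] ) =[ - 9,-8,- 6, - 5, - 5, - 3, - 3, - 1, - 1, 0,0,1/4, 1.64, 3.97 , 7,8,8]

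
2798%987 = 824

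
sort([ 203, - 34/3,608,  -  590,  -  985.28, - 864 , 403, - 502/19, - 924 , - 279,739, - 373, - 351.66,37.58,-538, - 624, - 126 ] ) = [ - 985.28, - 924, - 864 , - 624, - 590, - 538, - 373, - 351.66,-279,  -  126, - 502/19, - 34/3,  37.58,203,403,608,739] 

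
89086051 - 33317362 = 55768689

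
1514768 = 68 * 22276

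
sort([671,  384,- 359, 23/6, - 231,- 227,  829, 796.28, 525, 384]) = [-359 ,-231, - 227, 23/6, 384,  384, 525, 671, 796.28,829]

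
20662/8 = 2582+3/4 = 2582.75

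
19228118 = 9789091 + 9439027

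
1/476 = 1/476=0.00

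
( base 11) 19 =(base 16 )14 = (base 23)K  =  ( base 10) 20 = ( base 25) K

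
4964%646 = 442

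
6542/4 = 1635 + 1/2  =  1635.50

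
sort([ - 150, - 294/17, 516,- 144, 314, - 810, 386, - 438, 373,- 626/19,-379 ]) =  [ - 810 , - 438, - 379, - 150 ,-144, - 626/19, - 294/17,314, 373, 386,516 ] 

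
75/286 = 75/286  =  0.26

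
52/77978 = 26/38989 = 0.00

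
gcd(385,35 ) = 35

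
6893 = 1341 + 5552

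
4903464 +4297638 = 9201102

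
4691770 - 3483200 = 1208570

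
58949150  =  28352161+30596989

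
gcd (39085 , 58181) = 1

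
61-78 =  - 17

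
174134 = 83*2098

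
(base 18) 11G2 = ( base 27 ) 8MK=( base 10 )6446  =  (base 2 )1100100101110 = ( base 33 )5UB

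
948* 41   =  38868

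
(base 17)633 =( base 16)6fc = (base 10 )1788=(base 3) 2110020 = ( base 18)596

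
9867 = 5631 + 4236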